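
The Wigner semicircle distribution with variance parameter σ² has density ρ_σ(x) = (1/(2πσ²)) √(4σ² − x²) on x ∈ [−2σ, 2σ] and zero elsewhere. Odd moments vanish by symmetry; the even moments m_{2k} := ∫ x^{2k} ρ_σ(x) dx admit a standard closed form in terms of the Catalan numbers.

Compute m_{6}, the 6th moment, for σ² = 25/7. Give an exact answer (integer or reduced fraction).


By the scaled semicircle moment identity, m_{2k} = σ^{2k} · C_k with k = 3.
C_3 = (1/(k+1)) · C(2k, k) = (1/4) · C(6, 3) = (1/4) · 20 = 5.
σ^{2k} = (σ²)^k = (25/7)^3 = 15625/343.

Therefore m_{6} = σ^{6} · C_3 = (15625/343) · 5 = 78125/343.


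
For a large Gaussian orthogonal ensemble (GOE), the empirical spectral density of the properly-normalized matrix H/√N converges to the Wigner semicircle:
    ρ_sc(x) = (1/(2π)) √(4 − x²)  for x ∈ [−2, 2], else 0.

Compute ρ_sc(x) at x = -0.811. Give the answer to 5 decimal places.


ρ_sc(x) = (1/(2π)) √(4 − x²). With x = -0.811:
  4 − x² = 4 − (-0.811)² = 4 − 0.657721 = 3.342279.
  √(4 − x²) = 1.828190.
  1/(2π) = 0.159155.
  ρ_sc(-0.811) = 0.159155 · 1.828190 = 0.290965.

Rounded to 5 decimal places: ρ_sc(-0.811) ≈ 0.29097.


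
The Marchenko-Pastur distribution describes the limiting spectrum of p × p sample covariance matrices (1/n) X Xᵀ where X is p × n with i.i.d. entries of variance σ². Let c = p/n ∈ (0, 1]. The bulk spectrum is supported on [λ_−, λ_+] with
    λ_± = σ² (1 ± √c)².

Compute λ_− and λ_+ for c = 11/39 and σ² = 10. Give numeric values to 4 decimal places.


c = 11/39 = 0.282051; √c = 0.531085.
λ_− = σ² (1 − √c)² = 10 · (1 − 0.531085)² = 10 · (0.468915)² = 2.198813.
λ_+ = σ² (1 + √c)² = 10 · (1 + 0.531085)² = 10 · (1.531085)² = 23.442213.

Rounded to 4 decimal places: λ_− ≈ 2.1988, λ_+ ≈ 23.4422.


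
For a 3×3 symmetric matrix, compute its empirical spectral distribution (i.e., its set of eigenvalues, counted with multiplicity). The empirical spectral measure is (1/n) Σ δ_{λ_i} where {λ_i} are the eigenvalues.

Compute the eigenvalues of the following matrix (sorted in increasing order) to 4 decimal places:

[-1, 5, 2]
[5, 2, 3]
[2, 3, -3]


Since M is real symmetric, all three eigenvalues are real; they are the roots of det(λI − M) = λ³ − (tr M) λ² + s λ − det M, where s is the sum of the principal 2×2 minors.
tr M = -1 + 2 + (-3) = -2.
s = ((-1)·2 − 5²) + ((-1)·(-3) − 2²) + (2·(-3) − 3²) = -27 + (-1) + (-15) = -43.
det M (expand along row 1) = (-1)·(-15) − 5·(-21) + 2·11 = 142.
Characteristic polynomial: λ³ + 2λ² − 43λ − 142 = 0.
Substitute λ = y + (tr M)/3 = y − 0.666667 to remove the quadratic term: y³ + p·y + q = 0 with p = s − (tr M)²/3 = -44.333333 and q = −2(tr M)³/27 + (tr M)·s/3 − det M = -112.740741.
Three real roots ⇒ use the trigonometric (Viète) form: r = 2√(−p/3) = 7.688375, φ = arccos(3q/(p·r)) = arccos(0.992287) = 0.124283 rad.
y_k = r·cos(φ/3 − 2πk/3) for k = 0, 1, 2 gives y = 7.681778, -3.565128, -4.116650.
λ_k = y_k − 0.666667 gives λ = 7.0151, -4.2318, -4.7833 (check: the sum is -2.0000 = tr M).

Eigenvalues sorted in increasing order: [-4.7833, -4.2318, 7.0151].


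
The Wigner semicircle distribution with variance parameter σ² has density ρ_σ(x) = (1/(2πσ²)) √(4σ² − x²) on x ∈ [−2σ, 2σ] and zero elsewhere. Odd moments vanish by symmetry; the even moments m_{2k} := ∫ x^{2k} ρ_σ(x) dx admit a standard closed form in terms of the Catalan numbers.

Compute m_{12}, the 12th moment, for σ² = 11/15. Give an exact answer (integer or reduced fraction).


By the scaled semicircle moment identity, m_{2k} = σ^{2k} · C_k with k = 6.
C_6 = (1/(k+1)) · C(2k, k) = (1/7) · C(12, 6) = (1/7) · 924 = 132.
σ^{2k} = (σ²)^k = (11/15)^6 = 1771561/11390625.

Therefore m_{12} = σ^{12} · C_6 = (1771561/11390625) · 132 = 77948684/3796875.


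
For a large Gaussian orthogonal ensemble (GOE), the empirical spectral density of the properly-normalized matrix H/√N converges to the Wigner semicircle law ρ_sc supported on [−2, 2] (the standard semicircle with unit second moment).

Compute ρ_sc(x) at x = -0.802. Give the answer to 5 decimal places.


ρ_sc(x) = (1/(2π)) √(4 − x²). With x = -0.802:
  4 − x² = 4 − (-0.802)² = 4 − 0.643204 = 3.356796.
  √(4 − x²) = 1.832156.
  1/(2π) = 0.159155.
  ρ_sc(-0.802) = 0.159155 · 1.832156 = 0.291597.

Rounded to 5 decimal places: ρ_sc(-0.802) ≈ 0.29160.


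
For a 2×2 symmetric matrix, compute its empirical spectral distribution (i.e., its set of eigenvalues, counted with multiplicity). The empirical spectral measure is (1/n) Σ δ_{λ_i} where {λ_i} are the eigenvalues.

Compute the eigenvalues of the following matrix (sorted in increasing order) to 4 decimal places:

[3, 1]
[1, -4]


Since M is real symmetric, both eigenvalues are real; they are the roots of det(λI − M) = λ² − (tr M) λ + det M.
tr M = 3 + (-4) = -1.
det M = 3·(-4) − 1² = -12 − 1 = -13.
Characteristic polynomial: λ² + λ − 13 = 0.
Discriminant Δ = (tr M)² − 4·det M = 1 − (-52) = 53; √Δ = 7.280110.
λ = (tr M ± √Δ)/2 = (-1 ± 7.280110)/2, giving (tr M − √Δ)/2 = -4.1401 and (tr M + √Δ)/2 = 3.1401.

Eigenvalues sorted in increasing order: [-4.1401, 3.1401].


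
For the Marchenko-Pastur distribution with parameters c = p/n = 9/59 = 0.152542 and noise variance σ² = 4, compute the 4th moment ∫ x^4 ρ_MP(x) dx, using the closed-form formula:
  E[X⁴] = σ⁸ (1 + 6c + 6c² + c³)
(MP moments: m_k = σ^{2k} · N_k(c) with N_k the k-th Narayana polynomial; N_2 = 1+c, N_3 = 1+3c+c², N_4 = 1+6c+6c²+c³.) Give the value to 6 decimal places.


E[X⁴] = σ⁸ (1 + 6c + 6c² + c³) (fourth MP moment). With σ² = 4 (so σ⁸ = 256) and c = 9/59 = 0.152542: E[X⁴] = 256 · (1 + 6·0.152542 + 6·(0.152542)² + (0.152542)³) = 256 · 2.058419.

So E[X^4] = 526.955219.


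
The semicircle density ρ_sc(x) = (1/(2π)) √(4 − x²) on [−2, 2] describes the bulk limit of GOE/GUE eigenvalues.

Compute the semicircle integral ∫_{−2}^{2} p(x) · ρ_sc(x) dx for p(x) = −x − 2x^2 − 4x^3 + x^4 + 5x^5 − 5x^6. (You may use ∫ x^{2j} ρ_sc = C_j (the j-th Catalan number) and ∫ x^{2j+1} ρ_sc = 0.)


Write p(x) = Σ a_i x^i, split into monomials and integrate each against ρ_sc separately.
Using ∫ x^{2j} ρ_sc = C_j = (1/(j+1)) C(2j, j) (Catalan numbers) and ∫ x^{2j+1} ρ_sc = 0 (odd monomials vanish by symmetry):
  i = 1 (odd): ∫ x^1 ρ_sc = 0 (vanishes)
  i = 2 (even): a_2 · C_{1} = -2 · 1 = -2
  i = 3 (odd): ∫ x^3 ρ_sc = 0 (vanishes)
  i = 4 (even): a_4 · C_{2} = 1 · 2 = 2
  i = 5 (odd): ∫ x^5 ρ_sc = 0 (vanishes)
  i = 6 (even): a_6 · C_{3} = -5 · 5 = -25

Summing the contributions: ∫_{−2}^{2} p(x) ρ_sc(x) dx = (-2) + 2 + (-25) = -25.


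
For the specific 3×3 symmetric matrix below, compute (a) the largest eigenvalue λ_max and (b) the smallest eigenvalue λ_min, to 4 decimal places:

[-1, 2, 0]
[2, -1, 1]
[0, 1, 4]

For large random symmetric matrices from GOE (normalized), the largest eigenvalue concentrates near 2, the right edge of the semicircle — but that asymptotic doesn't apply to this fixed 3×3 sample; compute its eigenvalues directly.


Since M is real symmetric, all three eigenvalues are real; they are the roots of det(λI − M) = λ³ − (tr M) λ² + s λ − det M, where s is the sum of the principal 2×2 minors.
tr M = -1 + (-1) + 4 = 2.
s = ((-1)·(-1) − 2²) + ((-1)·4 − 0²) + ((-1)·4 − 1²) = -3 + (-4) + (-5) = -12.
det M (expand along row 1) = (-1)·(-5) − 2·8 + 0·2 = -11.
Characteristic polynomial: λ³ − 2λ² − 12λ + 11 = 0.
Substitute λ = y + (tr M)/3 = y + 0.666667 to remove the quadratic term: y³ + p·y + q = 0 with p = s − (tr M)²/3 = -13.333333 and q = −2(tr M)³/27 + (tr M)·s/3 − det M = 2.407407.
Three real roots ⇒ use the trigonometric (Viète) form: r = 2√(−p/3) = 4.216370, φ = arccos(3q/(p·r)) = arccos(-0.128468) = 1.699620 rad.
y_k = r·cos(φ/3 − 2πk/3) for k = 0, 1, 2 gives y = 3.557618, 0.181000, -3.738618.
λ_k = y_k + 0.666667 gives λ = 4.2243, 0.8477, -3.0720 (check: the sum is 2.0000 = tr M).

Hence λ_max = 4.2243 and λ_min = -3.0720.


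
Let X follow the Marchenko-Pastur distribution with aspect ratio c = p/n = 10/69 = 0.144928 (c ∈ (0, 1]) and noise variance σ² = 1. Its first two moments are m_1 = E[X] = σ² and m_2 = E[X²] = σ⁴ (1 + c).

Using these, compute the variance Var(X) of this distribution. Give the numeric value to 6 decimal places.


m_1 = E[X] = σ² = 1, so m_1² = 1.
m_2 = E[X²] = σ⁴ (1 + c) = 1 · (1 + 0.144928) = 1 · 1.144928 = 1.144928.
(Note m_2 − m_1² simplifies to c · σ⁴ = 0.144928 · 1.)

Var(X) = m_2 − m_1² = 1.144928 − 1 = 0.144928.


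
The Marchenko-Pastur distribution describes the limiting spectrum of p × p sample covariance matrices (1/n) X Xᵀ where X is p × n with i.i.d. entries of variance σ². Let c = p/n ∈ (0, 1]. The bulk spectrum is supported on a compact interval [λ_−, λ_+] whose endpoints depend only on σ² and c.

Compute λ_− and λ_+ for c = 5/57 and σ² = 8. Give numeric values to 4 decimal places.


c = 5/57 = 0.087719; √c = 0.296174.
λ_− = σ² (1 − √c)² = 8 · (1 − 0.296174)² = 8 · (0.703826)² = 3.962963.
λ_+ = σ² (1 + √c)² = 8 · (1 + 0.296174)² = 8 · (1.296174)² = 13.440545.

Rounded to 4 decimal places: λ_− ≈ 3.9630, λ_+ ≈ 13.4405.


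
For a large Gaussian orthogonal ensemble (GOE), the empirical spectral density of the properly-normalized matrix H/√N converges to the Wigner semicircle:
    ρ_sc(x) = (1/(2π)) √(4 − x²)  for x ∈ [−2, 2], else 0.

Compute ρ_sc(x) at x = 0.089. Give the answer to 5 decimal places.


ρ_sc(x) = (1/(2π)) √(4 − x²). With x = 0.089:
  4 − x² = 4 − (0.089)² = 4 − 0.007921 = 3.992079.
  √(4 − x²) = 1.998019.
  1/(2π) = 0.159155.
  ρ_sc(0.089) = 0.159155 · 1.998019 = 0.317995.

Rounded to 5 decimal places: ρ_sc(0.089) ≈ 0.31799.


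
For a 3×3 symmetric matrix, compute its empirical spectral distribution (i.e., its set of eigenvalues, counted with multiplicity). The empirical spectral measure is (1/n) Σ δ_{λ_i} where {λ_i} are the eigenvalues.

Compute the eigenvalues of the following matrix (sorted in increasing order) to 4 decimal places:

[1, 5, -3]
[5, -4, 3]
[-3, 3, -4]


Since M is real symmetric, all three eigenvalues are real; they are the roots of det(λI − M) = λ³ − (tr M) λ² + s λ − det M, where s is the sum of the principal 2×2 minors.
tr M = 1 + (-4) + (-4) = -7.
s = (1·(-4) − 5²) + (1·(-4) − (-3)²) + ((-4)·(-4) − 3²) = -29 + (-13) + 7 = -35.
det M (expand along row 1) = 1·7 − 5·(-11) + (-3)·3 = 53.
Characteristic polynomial: λ³ + 7λ² − 35λ − 53 = 0.
Substitute λ = y + (tr M)/3 = y − 2.333333 to remove the quadratic term: y³ + p·y + q = 0 with p = s − (tr M)²/3 = -51.333333 and q = −2(tr M)³/27 + (tr M)·s/3 − det M = 54.074074.
Three real roots ⇒ use the trigonometric (Viète) form: r = 2√(−p/3) = 8.273116, φ = arccos(3q/(p·r)) = arccos(-0.381981) = 1.962735 rad.
y_k = r·cos(φ/3 − 2πk/3) for k = 0, 1, 2 gives y = 6.564780, 1.077780, -7.642560.
λ_k = y_k − 2.333333 gives λ = 4.2314, -1.2556, -9.9759 (check: the sum is -7.0000 = tr M).

Eigenvalues sorted in increasing order: [-9.9759, -1.2556, 4.2314].


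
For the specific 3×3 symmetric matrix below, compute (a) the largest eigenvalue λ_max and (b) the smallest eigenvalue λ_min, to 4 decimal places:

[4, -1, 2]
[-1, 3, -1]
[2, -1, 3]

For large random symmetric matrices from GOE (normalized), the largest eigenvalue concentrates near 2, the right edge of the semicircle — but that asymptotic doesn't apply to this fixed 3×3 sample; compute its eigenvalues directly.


Since M is real symmetric, all three eigenvalues are real; they are the roots of det(λI − M) = λ³ − (tr M) λ² + s λ − det M, where s is the sum of the principal 2×2 minors.
tr M = 4 + 3 + 3 = 10.
s = (4·3 − (-1)²) + (4·3 − 2²) + (3·3 − (-1)²) = 11 + 8 + 8 = 27.
det M (expand along row 1) = 4·8 − (-1)·(-1) + 2·(-5) = 21.
Characteristic polynomial: λ³ − 10λ² + 27λ − 21 = 0.
Substitute λ = y + (tr M)/3 = y + 3.333333 to remove the quadratic term: y³ + p·y + q = 0 with p = s − (tr M)²/3 = -6.333333 and q = −2(tr M)³/27 + (tr M)·s/3 − det M = -5.074074.
Three real roots ⇒ use the trigonometric (Viète) form: r = 2√(−p/3) = 2.905933, φ = arccos(3q/(p·r)) = arccos(0.827104) = 0.596861 rad.
y_k = r·cos(φ/3 − 2πk/3) for k = 0, 1, 2 gives y = 2.848610, -0.926913, -1.921697.
λ_k = y_k + 3.333333 gives λ = 6.1819, 2.4064, 1.4116 (check: the sum is 10.0000 = tr M).

Hence λ_max = 6.1819 and λ_min = 1.4116.


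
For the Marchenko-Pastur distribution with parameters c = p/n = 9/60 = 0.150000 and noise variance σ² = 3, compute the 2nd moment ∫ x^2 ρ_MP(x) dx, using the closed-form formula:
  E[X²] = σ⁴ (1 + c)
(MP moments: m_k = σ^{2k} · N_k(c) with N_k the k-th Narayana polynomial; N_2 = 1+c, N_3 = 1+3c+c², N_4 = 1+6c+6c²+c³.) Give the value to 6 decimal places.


E[X²] = σ⁴ (1 + c) (second MP moment). With σ² = 3 (so σ⁴ = 9) and c = 9/60 = 0.150000: E[X²] = 9 · (1 + 0.150000) = 9 · 1.150000.

So E[X^2] = 10.350000.


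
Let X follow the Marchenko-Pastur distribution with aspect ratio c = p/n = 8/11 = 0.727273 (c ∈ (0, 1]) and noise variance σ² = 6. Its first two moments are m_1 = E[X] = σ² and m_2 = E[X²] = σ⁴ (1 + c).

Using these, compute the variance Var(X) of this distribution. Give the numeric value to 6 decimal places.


m_1 = E[X] = σ² = 6, so m_1² = 36.
m_2 = E[X²] = σ⁴ (1 + c) = 36 · (1 + 0.727273) = 36 · 1.727273 = 62.181818.
(Note m_2 − m_1² simplifies to c · σ⁴ = 0.727273 · 36.)

Var(X) = m_2 − m_1² = 62.181818 − 36 = 26.181818.


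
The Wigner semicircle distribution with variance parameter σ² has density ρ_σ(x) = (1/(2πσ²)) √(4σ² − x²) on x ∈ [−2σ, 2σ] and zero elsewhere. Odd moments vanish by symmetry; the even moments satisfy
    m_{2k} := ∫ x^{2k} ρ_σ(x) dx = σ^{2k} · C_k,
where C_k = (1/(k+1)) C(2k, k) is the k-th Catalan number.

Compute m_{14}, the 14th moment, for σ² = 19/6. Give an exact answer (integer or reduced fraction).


By the scaled semicircle moment identity, m_{2k} = σ^{2k} · C_k with k = 7.
C_7 = (1/(k+1)) · C(2k, k) = (1/8) · C(14, 7) = (1/8) · 3432 = 429.
σ^{2k} = (σ²)^k = (19/6)^7 = 893871739/279936.

Therefore m_{14} = σ^{14} · C_7 = (893871739/279936) · 429 = 127823658677/93312.


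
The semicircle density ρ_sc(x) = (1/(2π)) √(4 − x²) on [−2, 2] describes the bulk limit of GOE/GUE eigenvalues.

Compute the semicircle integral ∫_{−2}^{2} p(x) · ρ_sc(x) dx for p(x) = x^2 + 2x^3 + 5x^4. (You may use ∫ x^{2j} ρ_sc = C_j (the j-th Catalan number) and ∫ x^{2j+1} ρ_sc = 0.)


Write p(x) = Σ a_i x^i, split into monomials and integrate each against ρ_sc separately.
Using ∫ x^{2j} ρ_sc = C_j = (1/(j+1)) C(2j, j) (Catalan numbers) and ∫ x^{2j+1} ρ_sc = 0 (odd monomials vanish by symmetry):
  i = 2 (even): a_2 · C_{1} = 1 · 1 = 1
  i = 3 (odd): ∫ x^3 ρ_sc = 0 (vanishes)
  i = 4 (even): a_4 · C_{2} = 5 · 2 = 10

Summing the contributions: ∫_{−2}^{2} p(x) ρ_sc(x) dx = 1 + 10 = 11.


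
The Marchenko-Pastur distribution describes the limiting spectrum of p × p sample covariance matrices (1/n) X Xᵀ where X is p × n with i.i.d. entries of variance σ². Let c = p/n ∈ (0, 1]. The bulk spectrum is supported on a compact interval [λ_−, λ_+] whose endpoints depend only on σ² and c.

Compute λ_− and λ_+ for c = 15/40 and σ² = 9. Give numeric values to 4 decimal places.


c = 15/40 = 0.375000; √c = 0.612372.
λ_− = σ² (1 − √c)² = 9 · (1 − 0.612372)² = 9 · (0.387628)² = 1.352296.
λ_+ = σ² (1 + √c)² = 9 · (1 + 0.612372)² = 9 · (1.612372)² = 23.397704.

Rounded to 4 decimal places: λ_− ≈ 1.3523, λ_+ ≈ 23.3977.


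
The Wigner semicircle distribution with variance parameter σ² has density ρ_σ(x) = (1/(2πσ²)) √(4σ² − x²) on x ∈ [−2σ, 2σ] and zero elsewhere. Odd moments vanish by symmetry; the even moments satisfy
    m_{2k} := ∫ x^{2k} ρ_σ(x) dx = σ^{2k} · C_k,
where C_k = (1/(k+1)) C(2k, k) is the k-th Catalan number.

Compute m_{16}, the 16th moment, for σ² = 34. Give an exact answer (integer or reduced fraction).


By the scaled semicircle moment identity, m_{2k} = σ^{2k} · C_k with k = 8.
C_8 = (1/(k+1)) · C(2k, k) = (1/9) · C(16, 8) = (1/9) · 12870 = 1430.
σ^{2k} = (σ²)^k = (34)^8 = 1785793904896.

Therefore m_{16} = σ^{16} · C_8 = 1785793904896 · 1430 = 2553685284001280.


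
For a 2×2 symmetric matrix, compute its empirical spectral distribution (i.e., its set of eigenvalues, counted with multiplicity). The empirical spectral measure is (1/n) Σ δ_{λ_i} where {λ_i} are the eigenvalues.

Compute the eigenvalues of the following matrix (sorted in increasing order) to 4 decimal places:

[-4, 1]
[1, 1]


Since M is real symmetric, both eigenvalues are real; they are the roots of det(λI − M) = λ² − (tr M) λ + det M.
tr M = -4 + 1 = -3.
det M = (-4)·1 − 1² = -4 − 1 = -5.
Characteristic polynomial: λ² + 3λ − 5 = 0.
Discriminant Δ = (tr M)² − 4·det M = 9 − (-20) = 29; √Δ = 5.385165.
λ = (tr M ± √Δ)/2 = (-3 ± 5.385165)/2, giving (tr M − √Δ)/2 = -4.1926 and (tr M + √Δ)/2 = 1.1926.

Eigenvalues sorted in increasing order: [-4.1926, 1.1926].


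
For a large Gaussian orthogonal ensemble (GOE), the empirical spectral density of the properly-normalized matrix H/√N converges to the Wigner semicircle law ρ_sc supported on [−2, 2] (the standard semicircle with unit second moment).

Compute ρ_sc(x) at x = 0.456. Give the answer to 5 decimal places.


ρ_sc(x) = (1/(2π)) √(4 − x²). With x = 0.456:
  4 − x² = 4 − (0.456)² = 4 − 0.207936 = 3.792064.
  √(4 − x²) = 1.947322.
  1/(2π) = 0.159155.
  ρ_sc(0.456) = 0.159155 · 1.947322 = 0.309926.

Rounded to 5 decimal places: ρ_sc(0.456) ≈ 0.30993.


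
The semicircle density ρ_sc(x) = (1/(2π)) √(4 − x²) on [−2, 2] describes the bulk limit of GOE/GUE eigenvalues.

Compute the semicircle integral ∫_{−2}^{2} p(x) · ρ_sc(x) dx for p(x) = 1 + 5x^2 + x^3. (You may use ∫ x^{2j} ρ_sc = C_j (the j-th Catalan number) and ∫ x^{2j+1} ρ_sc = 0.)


Write p(x) = Σ a_i x^i, split into monomials and integrate each against ρ_sc separately.
Using ∫ x^{2j} ρ_sc = C_j = (1/(j+1)) C(2j, j) (Catalan numbers) and ∫ x^{2j+1} ρ_sc = 0 (odd monomials vanish by symmetry):
  i = 0 (even): a_0 · C_{0} = 1 · 1 = 1
  i = 2 (even): a_2 · C_{1} = 5 · 1 = 5
  i = 3 (odd): ∫ x^3 ρ_sc = 0 (vanishes)

Summing the contributions: ∫_{−2}^{2} p(x) ρ_sc(x) dx = 1 + 5 = 6.


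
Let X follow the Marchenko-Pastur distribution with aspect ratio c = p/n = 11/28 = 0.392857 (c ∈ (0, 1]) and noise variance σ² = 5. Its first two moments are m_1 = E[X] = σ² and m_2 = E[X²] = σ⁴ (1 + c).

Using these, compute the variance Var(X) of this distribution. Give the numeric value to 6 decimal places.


m_1 = E[X] = σ² = 5, so m_1² = 25.
m_2 = E[X²] = σ⁴ (1 + c) = 25 · (1 + 0.392857) = 25 · 1.392857 = 34.821429.
(Note m_2 − m_1² simplifies to c · σ⁴ = 0.392857 · 25.)

Var(X) = m_2 − m_1² = 34.821429 − 25 = 9.821429.


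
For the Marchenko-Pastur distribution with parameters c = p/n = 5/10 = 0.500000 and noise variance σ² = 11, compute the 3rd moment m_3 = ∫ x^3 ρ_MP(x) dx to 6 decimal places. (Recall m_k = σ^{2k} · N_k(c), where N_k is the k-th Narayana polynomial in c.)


E[X³] = σ⁶ (1 + 3c + c²) (third MP moment). With σ² = 11 (so σ⁶ = 1331) and c = 5/10 = 0.500000: E[X³] = 1331 · (1 + 3·0.500000 + (0.500000)²) = 1331 · 2.750000.

So E[X^3] = 3660.250000.


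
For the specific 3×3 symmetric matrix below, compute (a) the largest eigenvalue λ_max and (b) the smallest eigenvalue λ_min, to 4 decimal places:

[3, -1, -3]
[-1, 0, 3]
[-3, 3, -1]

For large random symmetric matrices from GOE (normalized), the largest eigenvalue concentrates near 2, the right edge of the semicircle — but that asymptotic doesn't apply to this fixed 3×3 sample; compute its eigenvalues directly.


Since M is real symmetric, all three eigenvalues are real; they are the roots of det(λI − M) = λ³ − (tr M) λ² + s λ − det M, where s is the sum of the principal 2×2 minors.
tr M = 3 + 0 + (-1) = 2.
s = (3·0 − (-1)²) + (3·(-1) − (-3)²) + (0·(-1) − 3²) = -1 + (-12) + (-9) = -22.
det M (expand along row 1) = 3·(-9) − (-1)·10 + (-3)·(-3) = -8.
Characteristic polynomial: λ³ − 2λ² − 22λ + 8 = 0.
Substitute λ = y + (tr M)/3 = y + 0.666667 to remove the quadratic term: y³ + p·y + q = 0 with p = s − (tr M)²/3 = -23.333333 and q = −2(tr M)³/27 + (tr M)·s/3 − det M = -7.259259.
Three real roots ⇒ use the trigonometric (Viète) form: r = 2√(−p/3) = 5.577734, φ = arccos(3q/(p·r)) = arccos(0.167332) = 1.402673 rad.
y_k = r·cos(φ/3 − 2πk/3) for k = 0, 1, 2 gives y = 4.979085, -0.312418, -4.666667.
λ_k = y_k + 0.666667 gives λ = 5.6458, 0.3542, -4.0000 (check: the sum is 2.0000 = tr M).

Hence λ_max = 5.6458 and λ_min = -4.0000.


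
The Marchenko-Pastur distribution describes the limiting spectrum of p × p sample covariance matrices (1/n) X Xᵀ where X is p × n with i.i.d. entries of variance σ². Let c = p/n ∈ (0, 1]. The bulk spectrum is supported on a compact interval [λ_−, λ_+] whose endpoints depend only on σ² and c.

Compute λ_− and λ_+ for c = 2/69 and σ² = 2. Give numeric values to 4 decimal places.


c = 2/69 = 0.028986; √c = 0.170251.
λ_− = σ² (1 − √c)² = 2 · (1 − 0.170251)² = 2 · (0.829749)² = 1.376966.
λ_+ = σ² (1 + √c)² = 2 · (1 + 0.170251)² = 2 · (1.170251)² = 2.738976.

Rounded to 4 decimal places: λ_− ≈ 1.3770, λ_+ ≈ 2.7390.


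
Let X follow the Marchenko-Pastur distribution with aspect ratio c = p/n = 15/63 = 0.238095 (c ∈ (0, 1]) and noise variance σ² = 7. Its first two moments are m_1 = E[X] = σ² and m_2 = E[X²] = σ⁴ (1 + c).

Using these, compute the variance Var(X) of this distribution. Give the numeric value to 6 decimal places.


m_1 = E[X] = σ² = 7, so m_1² = 49.
m_2 = E[X²] = σ⁴ (1 + c) = 49 · (1 + 0.238095) = 49 · 1.238095 = 60.666667.
(Note m_2 − m_1² simplifies to c · σ⁴ = 0.238095 · 49.)

Var(X) = m_2 − m_1² = 60.666667 − 49 = 11.666667.


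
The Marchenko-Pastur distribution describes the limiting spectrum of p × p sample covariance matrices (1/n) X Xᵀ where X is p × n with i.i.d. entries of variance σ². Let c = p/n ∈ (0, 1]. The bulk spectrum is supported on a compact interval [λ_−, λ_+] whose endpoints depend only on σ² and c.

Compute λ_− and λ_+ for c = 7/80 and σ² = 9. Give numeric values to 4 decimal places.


c = 7/80 = 0.087500; √c = 0.295804.
λ_− = σ² (1 − √c)² = 9 · (1 − 0.295804)² = 9 · (0.704196)² = 4.463028.
λ_+ = σ² (1 + √c)² = 9 · (1 + 0.295804)² = 9 · (1.295804)² = 15.111972.

Rounded to 4 decimal places: λ_− ≈ 4.4630, λ_+ ≈ 15.1120.


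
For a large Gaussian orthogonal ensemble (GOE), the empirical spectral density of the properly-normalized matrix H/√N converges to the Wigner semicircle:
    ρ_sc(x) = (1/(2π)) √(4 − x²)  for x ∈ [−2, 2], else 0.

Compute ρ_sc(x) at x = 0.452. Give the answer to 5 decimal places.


ρ_sc(x) = (1/(2π)) √(4 − x²). With x = 0.452:
  4 − x² = 4 − (0.452)² = 4 − 0.204304 = 3.795696.
  √(4 − x²) = 1.948255.
  1/(2π) = 0.159155.
  ρ_sc(0.452) = 0.159155 · 1.948255 = 0.310074.

Rounded to 5 decimal places: ρ_sc(0.452) ≈ 0.31007.


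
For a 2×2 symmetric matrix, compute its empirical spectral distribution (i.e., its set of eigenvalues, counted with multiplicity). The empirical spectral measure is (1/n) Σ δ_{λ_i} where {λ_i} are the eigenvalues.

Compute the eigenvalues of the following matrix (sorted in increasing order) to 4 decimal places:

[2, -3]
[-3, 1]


Since M is real symmetric, both eigenvalues are real; they are the roots of det(λI − M) = λ² − (tr M) λ + det M.
tr M = 2 + 1 = 3.
det M = 2·1 − (-3)² = 2 − 9 = -7.
Characteristic polynomial: λ² − 3λ − 7 = 0.
Discriminant Δ = (tr M)² − 4·det M = 9 − (-28) = 37; √Δ = 6.082763.
λ = (tr M ± √Δ)/2 = (3 ± 6.082763)/2, giving (tr M − √Δ)/2 = -1.5414 and (tr M + √Δ)/2 = 4.5414.

Eigenvalues sorted in increasing order: [-1.5414, 4.5414].


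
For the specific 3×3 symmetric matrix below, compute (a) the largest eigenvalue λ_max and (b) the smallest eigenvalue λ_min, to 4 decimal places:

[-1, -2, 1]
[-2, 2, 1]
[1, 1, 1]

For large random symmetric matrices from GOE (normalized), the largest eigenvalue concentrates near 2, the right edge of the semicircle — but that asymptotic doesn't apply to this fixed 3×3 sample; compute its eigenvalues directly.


Since M is real symmetric, all three eigenvalues are real; they are the roots of det(λI − M) = λ³ − (tr M) λ² + s λ − det M, where s is the sum of the principal 2×2 minors.
tr M = -1 + 2 + 1 = 2.
s = ((-1)·2 − (-2)²) + ((-1)·1 − 1²) + (2·1 − 1²) = -6 + (-2) + 1 = -7.
det M (expand along row 1) = (-1)·1 − (-2)·(-3) + 1·(-4) = -11.
Characteristic polynomial: λ³ − 2λ² − 7λ + 11 = 0.
Substitute λ = y + (tr M)/3 = y + 0.666667 to remove the quadratic term: y³ + p·y + q = 0 with p = s − (tr M)²/3 = -8.333333 and q = −2(tr M)³/27 + (tr M)·s/3 − det M = 5.740741.
Three real roots ⇒ use the trigonometric (Viète) form: r = 2√(−p/3) = 3.333333, φ = arccos(3q/(p·r)) = arccos(-0.620000) = 2.239539 rad.
y_k = r·cos(φ/3 − 2πk/3) for k = 0, 1, 2 gives y = 2.446871, 0.736909, -3.183780.
λ_k = y_k + 0.666667 gives λ = 3.1135, 1.4036, -2.5171 (check: the sum is 2.0000 = tr M).

Hence λ_max = 3.1135 and λ_min = -2.5171.


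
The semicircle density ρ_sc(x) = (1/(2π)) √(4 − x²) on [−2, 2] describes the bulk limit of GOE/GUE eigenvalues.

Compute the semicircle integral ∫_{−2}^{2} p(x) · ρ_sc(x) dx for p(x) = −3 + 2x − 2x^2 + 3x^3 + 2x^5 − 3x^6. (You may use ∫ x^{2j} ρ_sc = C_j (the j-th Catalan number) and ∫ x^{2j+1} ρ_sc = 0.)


Write p(x) = Σ a_i x^i, split into monomials and integrate each against ρ_sc separately.
Using ∫ x^{2j} ρ_sc = C_j = (1/(j+1)) C(2j, j) (Catalan numbers) and ∫ x^{2j+1} ρ_sc = 0 (odd monomials vanish by symmetry):
  i = 0 (even): a_0 · C_{0} = -3 · 1 = -3
  i = 1 (odd): ∫ x^1 ρ_sc = 0 (vanishes)
  i = 2 (even): a_2 · C_{1} = -2 · 1 = -2
  i = 3 (odd): ∫ x^3 ρ_sc = 0 (vanishes)
  i = 5 (odd): ∫ x^5 ρ_sc = 0 (vanishes)
  i = 6 (even): a_6 · C_{3} = -3 · 5 = -15

Summing the contributions: ∫_{−2}^{2} p(x) ρ_sc(x) dx = (-3) + (-2) + (-15) = -20.


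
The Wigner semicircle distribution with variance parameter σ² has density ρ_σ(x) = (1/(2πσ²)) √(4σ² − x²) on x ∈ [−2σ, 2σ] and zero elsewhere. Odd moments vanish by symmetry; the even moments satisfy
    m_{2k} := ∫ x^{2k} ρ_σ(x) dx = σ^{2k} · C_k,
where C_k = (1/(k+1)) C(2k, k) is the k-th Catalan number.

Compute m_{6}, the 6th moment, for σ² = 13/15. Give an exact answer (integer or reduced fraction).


By the scaled semicircle moment identity, m_{2k} = σ^{2k} · C_k with k = 3.
C_3 = (1/(k+1)) · C(2k, k) = (1/4) · C(6, 3) = (1/4) · 20 = 5.
σ^{2k} = (σ²)^k = (13/15)^3 = 2197/3375.

Therefore m_{6} = σ^{6} · C_3 = (2197/3375) · 5 = 2197/675.


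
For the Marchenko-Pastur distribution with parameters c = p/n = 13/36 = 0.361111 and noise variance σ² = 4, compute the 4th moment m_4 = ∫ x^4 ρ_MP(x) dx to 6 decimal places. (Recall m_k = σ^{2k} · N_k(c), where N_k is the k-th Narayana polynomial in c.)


E[X⁴] = σ⁸ (1 + 6c + 6c² + c³) (fourth MP moment). With σ² = 4 (so σ⁸ = 256) and c = 13/36 = 0.361111: E[X⁴] = 256 · (1 + 6·0.361111 + 6·(0.361111)² + (0.361111)³) = 256 · 3.996163.

So E[X^4] = 1023.017833.


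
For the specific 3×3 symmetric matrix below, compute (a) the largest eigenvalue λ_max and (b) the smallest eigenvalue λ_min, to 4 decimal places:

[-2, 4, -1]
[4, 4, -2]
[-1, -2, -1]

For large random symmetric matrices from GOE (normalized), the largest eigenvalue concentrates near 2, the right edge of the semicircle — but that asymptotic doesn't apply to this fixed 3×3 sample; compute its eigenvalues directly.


Since M is real symmetric, all three eigenvalues are real; they are the roots of det(λI − M) = λ³ − (tr M) λ² + s λ − det M, where s is the sum of the principal 2×2 minors.
tr M = -2 + 4 + (-1) = 1.
s = ((-2)·4 − 4²) + ((-2)·(-1) − (-1)²) + (4·(-1) − (-2)²) = -24 + 1 + (-8) = -31.
det M (expand along row 1) = (-2)·(-8) − 4·(-6) + (-1)·(-4) = 44.
Characteristic polynomial: λ³ − λ² − 31λ − 44 = 0.
Substitute λ = y + (tr M)/3 = y + 0.333333 to remove the quadratic term: y³ + p·y + q = 0 with p = s − (tr M)²/3 = -31.333333 and q = −2(tr M)³/27 + (tr M)·s/3 − det M = -54.407407.
Three real roots ⇒ use the trigonometric (Viète) form: r = 2√(−p/3) = 6.463573, φ = arccos(3q/(p·r)) = arccos(0.805935) = 0.633543 rad.
y_k = r·cos(φ/3 − 2πk/3) for k = 0, 1, 2 gives y = 6.319979, -1.986645, -4.333333.
λ_k = y_k + 0.333333 gives λ = 6.6533, -1.6533, -4.0000 (check: the sum is 1.0000 = tr M).

Hence λ_max = 6.6533 and λ_min = -4.0000.


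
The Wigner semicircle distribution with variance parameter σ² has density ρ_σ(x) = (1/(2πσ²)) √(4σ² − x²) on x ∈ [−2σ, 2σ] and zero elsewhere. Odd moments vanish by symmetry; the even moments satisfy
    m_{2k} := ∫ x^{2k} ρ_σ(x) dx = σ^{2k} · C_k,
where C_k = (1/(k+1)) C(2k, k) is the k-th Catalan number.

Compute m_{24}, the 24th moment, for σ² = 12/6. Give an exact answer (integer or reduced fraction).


By the scaled semicircle moment identity, m_{2k} = σ^{2k} · C_k with k = 12.
C_12 = (1/(k+1)) · C(2k, k) = (1/13) · C(24, 12) = (1/13) · 2704156 = 208012.
σ^{2k} = (σ²)^k = (12/6)^12 = 4096.

Therefore m_{24} = σ^{24} · C_12 = 4096 · 208012 = 852017152.


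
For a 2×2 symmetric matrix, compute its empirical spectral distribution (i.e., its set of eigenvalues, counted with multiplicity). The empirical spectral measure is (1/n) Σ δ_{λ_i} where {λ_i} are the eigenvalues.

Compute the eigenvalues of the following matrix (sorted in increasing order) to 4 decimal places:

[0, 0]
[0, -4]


Since M is real symmetric, both eigenvalues are real; they are the roots of det(λI − M) = λ² − (tr M) λ + det M.
tr M = 0 + (-4) = -4.
det M = 0·(-4) − 0² = 0 − 0 = 0.
Characteristic polynomial: λ² + 4λ = 0.
Discriminant Δ = (tr M)² − 4·det M = 16 − 0 = 16; √Δ = 4.000000.
λ = (tr M ± √Δ)/2 = (-4 ± 4.000000)/2, giving (tr M − √Δ)/2 = -4.0000 and (tr M + √Δ)/2 = 0.0000.

Eigenvalues sorted in increasing order: [-4.0000, 0.0000].


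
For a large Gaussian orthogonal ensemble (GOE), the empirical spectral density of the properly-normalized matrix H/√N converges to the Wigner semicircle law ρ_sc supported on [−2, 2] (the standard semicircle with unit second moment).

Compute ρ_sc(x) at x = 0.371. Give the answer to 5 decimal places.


ρ_sc(x) = (1/(2π)) √(4 − x²). With x = 0.371:
  4 − x² = 4 − (0.371)² = 4 − 0.137641 = 3.862359.
  √(4 − x²) = 1.965289.
  1/(2π) = 0.159155.
  ρ_sc(0.371) = 0.159155 · 1.965289 = 0.312785.

Rounded to 5 decimal places: ρ_sc(0.371) ≈ 0.31279.


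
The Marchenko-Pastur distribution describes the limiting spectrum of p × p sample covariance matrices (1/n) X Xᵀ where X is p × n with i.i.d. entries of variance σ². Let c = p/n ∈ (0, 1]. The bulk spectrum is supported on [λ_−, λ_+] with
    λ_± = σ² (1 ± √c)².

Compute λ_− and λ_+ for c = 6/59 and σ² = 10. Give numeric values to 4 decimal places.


c = 6/59 = 0.101695; √c = 0.318896.
λ_− = σ² (1 − √c)² = 10 · (1 − 0.318896)² = 10 · (0.681104)² = 4.639021.
λ_+ = σ² (1 + √c)² = 10 · (1 + 0.318896)² = 10 · (1.318896)² = 17.394877.

Rounded to 4 decimal places: λ_− ≈ 4.6390, λ_+ ≈ 17.3949.


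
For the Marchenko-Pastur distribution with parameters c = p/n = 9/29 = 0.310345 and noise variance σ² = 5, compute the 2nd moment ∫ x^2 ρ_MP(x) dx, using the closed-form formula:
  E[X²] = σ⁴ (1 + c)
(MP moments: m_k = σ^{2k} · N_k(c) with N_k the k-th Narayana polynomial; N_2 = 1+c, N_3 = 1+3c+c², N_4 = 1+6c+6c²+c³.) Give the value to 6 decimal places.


E[X²] = σ⁴ (1 + c) (second MP moment). With σ² = 5 (so σ⁴ = 25) and c = 9/29 = 0.310345: E[X²] = 25 · (1 + 0.310345) = 25 · 1.310345.

So E[X^2] = 32.758621.


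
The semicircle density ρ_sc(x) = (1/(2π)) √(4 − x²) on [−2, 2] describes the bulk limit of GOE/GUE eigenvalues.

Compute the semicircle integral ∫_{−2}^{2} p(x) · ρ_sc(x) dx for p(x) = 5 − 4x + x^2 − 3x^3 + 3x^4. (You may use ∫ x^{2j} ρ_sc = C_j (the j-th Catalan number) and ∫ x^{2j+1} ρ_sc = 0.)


Write p(x) = Σ a_i x^i, split into monomials and integrate each against ρ_sc separately.
Using ∫ x^{2j} ρ_sc = C_j = (1/(j+1)) C(2j, j) (Catalan numbers) and ∫ x^{2j+1} ρ_sc = 0 (odd monomials vanish by symmetry):
  i = 0 (even): a_0 · C_{0} = 5 · 1 = 5
  i = 1 (odd): ∫ x^1 ρ_sc = 0 (vanishes)
  i = 2 (even): a_2 · C_{1} = 1 · 1 = 1
  i = 3 (odd): ∫ x^3 ρ_sc = 0 (vanishes)
  i = 4 (even): a_4 · C_{2} = 3 · 2 = 6

Summing the contributions: ∫_{−2}^{2} p(x) ρ_sc(x) dx = 5 + 1 + 6 = 12.


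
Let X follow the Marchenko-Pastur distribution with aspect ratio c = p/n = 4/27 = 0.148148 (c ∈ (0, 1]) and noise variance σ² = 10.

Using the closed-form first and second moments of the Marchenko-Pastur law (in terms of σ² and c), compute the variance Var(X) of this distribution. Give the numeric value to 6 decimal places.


Recall the MP moments m_1 = E[X] = σ² and m_2 = E[X²] = σ⁴ (1 + c).
m_1 = E[X] = σ² = 10, so m_1² = 100.
m_2 = E[X²] = σ⁴ (1 + c) = 100 · (1 + 0.148148) = 100 · 1.148148 = 114.814815.
(Note m_2 − m_1² simplifies to c · σ⁴ = 0.148148 · 100.)

Var(X) = m_2 − m_1² = 114.814815 − 100 = 14.814815.


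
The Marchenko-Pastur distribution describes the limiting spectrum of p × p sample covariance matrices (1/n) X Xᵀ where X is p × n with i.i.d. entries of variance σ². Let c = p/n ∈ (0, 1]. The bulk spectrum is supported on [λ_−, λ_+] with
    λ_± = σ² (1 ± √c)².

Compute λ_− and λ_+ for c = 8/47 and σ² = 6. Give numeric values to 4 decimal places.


c = 8/47 = 0.170213; √c = 0.412568.
λ_− = σ² (1 − √c)² = 6 · (1 − 0.412568)² = 6 · (0.587432)² = 2.070455.
λ_+ = σ² (1 + √c)² = 6 · (1 + 0.412568)² = 6 · (1.412568)² = 11.972099.

Rounded to 4 decimal places: λ_− ≈ 2.0705, λ_+ ≈ 11.9721.


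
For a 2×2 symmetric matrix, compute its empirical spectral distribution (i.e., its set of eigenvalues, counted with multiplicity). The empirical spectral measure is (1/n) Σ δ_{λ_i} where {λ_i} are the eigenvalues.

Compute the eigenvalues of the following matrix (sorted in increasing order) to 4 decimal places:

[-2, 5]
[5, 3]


Since M is real symmetric, both eigenvalues are real; they are the roots of det(λI − M) = λ² − (tr M) λ + det M.
tr M = -2 + 3 = 1.
det M = (-2)·3 − 5² = -6 − 25 = -31.
Characteristic polynomial: λ² − λ − 31 = 0.
Discriminant Δ = (tr M)² − 4·det M = 1 − (-124) = 125; √Δ = 11.180340.
λ = (tr M ± √Δ)/2 = (1 ± 11.180340)/2, giving (tr M − √Δ)/2 = -5.0902 and (tr M + √Δ)/2 = 6.0902.

Eigenvalues sorted in increasing order: [-5.0902, 6.0902].


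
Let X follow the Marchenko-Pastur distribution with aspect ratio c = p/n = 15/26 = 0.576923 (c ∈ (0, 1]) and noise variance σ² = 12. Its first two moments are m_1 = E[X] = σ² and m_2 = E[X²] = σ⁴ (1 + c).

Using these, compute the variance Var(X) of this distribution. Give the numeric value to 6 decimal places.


m_1 = E[X] = σ² = 12, so m_1² = 144.
m_2 = E[X²] = σ⁴ (1 + c) = 144 · (1 + 0.576923) = 144 · 1.576923 = 227.076923.
(Note m_2 − m_1² simplifies to c · σ⁴ = 0.576923 · 144.)

Var(X) = m_2 − m_1² = 227.076923 − 144 = 83.076923.


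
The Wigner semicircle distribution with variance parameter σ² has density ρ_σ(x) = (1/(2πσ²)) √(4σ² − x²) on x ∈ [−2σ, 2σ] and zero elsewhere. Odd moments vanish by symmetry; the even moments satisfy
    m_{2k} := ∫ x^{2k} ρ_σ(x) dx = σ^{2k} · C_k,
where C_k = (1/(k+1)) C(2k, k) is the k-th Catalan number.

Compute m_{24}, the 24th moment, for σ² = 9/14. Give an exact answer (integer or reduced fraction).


By the scaled semicircle moment identity, m_{2k} = σ^{2k} · C_k with k = 12.
C_12 = (1/(k+1)) · C(2k, k) = (1/13) · C(24, 12) = (1/13) · 2704156 = 208012.
σ^{2k} = (σ²)^k = (9/14)^12 = 282429536481/56693912375296.

Therefore m_{24} = σ^{24} · C_12 = (282429536481/56693912375296) · 208012 = 2098169026517349/2024782584832.


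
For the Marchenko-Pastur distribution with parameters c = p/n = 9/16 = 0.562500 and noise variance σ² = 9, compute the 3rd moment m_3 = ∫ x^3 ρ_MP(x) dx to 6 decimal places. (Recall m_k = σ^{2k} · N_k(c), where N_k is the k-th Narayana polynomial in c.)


E[X³] = σ⁶ (1 + 3c + c²) (third MP moment). With σ² = 9 (so σ⁶ = 729) and c = 9/16 = 0.562500: E[X³] = 729 · (1 + 3·0.562500 + (0.562500)²) = 729 · 3.003906.

So E[X^3] = 2189.847656.


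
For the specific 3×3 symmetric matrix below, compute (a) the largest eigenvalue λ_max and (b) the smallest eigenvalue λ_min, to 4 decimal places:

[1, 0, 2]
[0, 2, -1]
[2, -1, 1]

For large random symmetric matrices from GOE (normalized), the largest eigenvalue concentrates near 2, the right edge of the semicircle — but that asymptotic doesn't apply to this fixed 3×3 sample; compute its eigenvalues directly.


Since M is real symmetric, all three eigenvalues are real; they are the roots of det(λI − M) = λ³ − (tr M) λ² + s λ − det M, where s is the sum of the principal 2×2 minors.
tr M = 1 + 2 + 1 = 4.
s = (1·2 − 0²) + (1·1 − 2²) + (2·1 − (-1)²) = 2 + (-3) + 1 = 0.
det M (expand along row 1) = 1·1 − 0·2 + 2·(-4) = -7.
Characteristic polynomial: λ³ − 4λ² + 7 = 0.
Substitute λ = y + (tr M)/3 = y + 1.333333 to remove the quadratic term: y³ + p·y + q = 0 with p = s − (tr M)²/3 = -5.333333 and q = −2(tr M)³/27 + (tr M)·s/3 − det M = 2.259259.
Three real roots ⇒ use the trigonometric (Viète) form: r = 2√(−p/3) = 2.666667, φ = arccos(3q/(p·r)) = arccos(-0.476563) = 2.067537 rad.
y_k = r·cos(φ/3 − 2πk/3) for k = 0, 1, 2 gives y = 2.058049, 0.439532, -2.497581.
λ_k = y_k + 1.333333 gives λ = 3.3914, 1.7729, -1.1642 (check: the sum is 4.0000 = tr M).

Hence λ_max = 3.3914 and λ_min = -1.1642.


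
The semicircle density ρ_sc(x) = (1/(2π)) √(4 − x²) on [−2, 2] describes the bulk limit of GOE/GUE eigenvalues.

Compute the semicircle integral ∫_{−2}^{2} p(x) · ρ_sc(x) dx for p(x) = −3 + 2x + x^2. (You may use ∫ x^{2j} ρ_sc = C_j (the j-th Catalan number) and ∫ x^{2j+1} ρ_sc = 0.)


Write p(x) = Σ a_i x^i, split into monomials and integrate each against ρ_sc separately.
Using ∫ x^{2j} ρ_sc = C_j = (1/(j+1)) C(2j, j) (Catalan numbers) and ∫ x^{2j+1} ρ_sc = 0 (odd monomials vanish by symmetry):
  i = 0 (even): a_0 · C_{0} = -3 · 1 = -3
  i = 1 (odd): ∫ x^1 ρ_sc = 0 (vanishes)
  i = 2 (even): a_2 · C_{1} = 1 · 1 = 1

Summing the contributions: ∫_{−2}^{2} p(x) ρ_sc(x) dx = (-3) + 1 = -2.


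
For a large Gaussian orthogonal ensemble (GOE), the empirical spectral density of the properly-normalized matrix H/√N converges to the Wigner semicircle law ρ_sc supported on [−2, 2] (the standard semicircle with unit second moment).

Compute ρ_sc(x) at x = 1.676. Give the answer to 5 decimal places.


ρ_sc(x) = (1/(2π)) √(4 − x²). With x = 1.676:
  4 − x² = 4 − (1.676)² = 4 − 2.808976 = 1.191024.
  √(4 − x²) = 1.091340.
  1/(2π) = 0.159155.
  ρ_sc(1.676) = 0.159155 · 1.091340 = 0.173692.

Rounded to 5 decimal places: ρ_sc(1.676) ≈ 0.17369.
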